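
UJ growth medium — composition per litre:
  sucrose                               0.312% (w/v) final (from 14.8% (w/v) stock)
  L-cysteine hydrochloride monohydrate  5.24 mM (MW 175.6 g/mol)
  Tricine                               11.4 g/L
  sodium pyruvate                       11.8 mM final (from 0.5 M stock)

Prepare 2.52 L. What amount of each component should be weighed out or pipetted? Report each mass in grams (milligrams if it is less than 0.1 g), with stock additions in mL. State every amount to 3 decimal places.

Scale factor relative to 1 L: 2.52.
sucrose: C1V1 = C2V2 → 0.312% ÷ 14.8% × 2520 mL = 53.124 mL
L-cysteine hydrochloride monohydrate: 5.24 mmol/L × 175.6 g/mol × 2.52 L ÷ 1000 = 2.319 g
Tricine: 11.4 g/L × 2.52 L = 28.728 g
sodium pyruvate: V = C2·V2/C1 = 11.8 mM × 2520 mL ÷ 500 mM = 59.472 mL

sucrose 53.124 mL; L-cysteine hydrochloride monohydrate 2.319 g; Tricine 28.728 g; sodium pyruvate 59.472 mL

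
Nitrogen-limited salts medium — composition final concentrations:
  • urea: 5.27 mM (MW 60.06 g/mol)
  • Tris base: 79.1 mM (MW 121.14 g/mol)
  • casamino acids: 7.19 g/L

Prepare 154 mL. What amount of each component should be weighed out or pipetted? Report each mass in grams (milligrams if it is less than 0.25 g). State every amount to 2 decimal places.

urea 48.74 mg; Tris base 1.48 g; casamino acids 1.11 g

Working volume: 154 mL = 0.154 L.
urea: 5.27 mmol/L × 60.06 mg/mmol × 0.154 L = 48.74 mg
Tris base: 79.1 mmol/L × 121.14 g/mol × 0.154 L ÷ 1000 = 1.48 g
casamino acids: 7.19 g/L × 0.154 L = 1.11 g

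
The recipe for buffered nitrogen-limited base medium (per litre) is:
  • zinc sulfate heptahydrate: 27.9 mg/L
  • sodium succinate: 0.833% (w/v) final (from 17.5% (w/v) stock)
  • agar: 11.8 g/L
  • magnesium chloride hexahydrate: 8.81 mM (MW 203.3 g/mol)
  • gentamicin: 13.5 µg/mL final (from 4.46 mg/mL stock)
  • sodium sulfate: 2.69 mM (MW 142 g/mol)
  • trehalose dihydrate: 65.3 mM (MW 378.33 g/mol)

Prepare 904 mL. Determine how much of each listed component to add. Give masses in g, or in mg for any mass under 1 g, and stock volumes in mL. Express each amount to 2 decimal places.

zinc sulfate heptahydrate 25.22 mg; sodium succinate 43.03 mL; agar 10.67 g; magnesium chloride hexahydrate 1.62 g; gentamicin 2.74 mL; sodium sulfate 345.31 mg; trehalose dihydrate 22.33 g

Scale factor relative to 1 L: 0.904.
zinc sulfate heptahydrate: 27.9 mg/L × 0.904 L = 25.22 mg
sodium succinate: C1V1 = C2V2 → 0.833% ÷ 17.5% × 904 mL = 43.03 mL
agar: 11.8 g/L × 0.904 L = 10.67 g
magnesium chloride hexahydrate: 8.81 mmol/L × 203.3 g/mol × 0.904 L ÷ 1000 = 1.62 g
gentamicin: C1V1 = C2V2 → 13.5 µg/mL × 904 mL ÷ 4460 µg/mL = 2.74 mL
sodium sulfate: 2.69 mmol/L × 142 mg/mmol × 0.904 L = 345.31 mg
trehalose dihydrate: 65.3 mmol/L × 378.33 g/mol × 0.904 L ÷ 1000 = 22.33 g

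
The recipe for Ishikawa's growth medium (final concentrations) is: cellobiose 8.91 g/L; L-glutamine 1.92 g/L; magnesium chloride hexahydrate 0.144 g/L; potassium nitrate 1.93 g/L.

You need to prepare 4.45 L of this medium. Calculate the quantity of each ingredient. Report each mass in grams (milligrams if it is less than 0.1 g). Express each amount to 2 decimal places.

cellobiose 39.65 g; L-glutamine 8.54 g; magnesium chloride hexahydrate 0.64 g; potassium nitrate 8.59 g

Scale factor relative to 1 L: 4.45.
cellobiose: 8.91 g/L × 4.45 L = 39.65 g
L-glutamine: 1.92 g/L × 4.45 L = 8.54 g
magnesium chloride hexahydrate: 0.144 g/L × 4.45 L = 0.64 g
potassium nitrate: 1.93 g/L × 4.45 L = 8.59 g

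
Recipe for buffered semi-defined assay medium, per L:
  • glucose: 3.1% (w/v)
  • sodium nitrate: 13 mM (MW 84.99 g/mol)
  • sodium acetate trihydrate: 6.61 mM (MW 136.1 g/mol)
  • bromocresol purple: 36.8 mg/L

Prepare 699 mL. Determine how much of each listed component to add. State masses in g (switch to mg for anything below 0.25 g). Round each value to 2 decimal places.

glucose 21.67 g; sodium nitrate 0.77 g; sodium acetate trihydrate 0.63 g; bromocresol purple 25.72 mg

Target volume = 699 mL = 0.699 L.
glucose: 3.1% w/v = 31 g/L → 31 × 0.699 L = 21.67 g
sodium nitrate: 13 mmol/L × 84.99 g/mol × 0.699 L ÷ 1000 = 0.77 g
sodium acetate trihydrate: 6.61 mmol/L × 136.1 g/mol × 0.699 L ÷ 1000 = 0.63 g
bromocresol purple: 36.8 mg/L × 0.699 L = 25.72 mg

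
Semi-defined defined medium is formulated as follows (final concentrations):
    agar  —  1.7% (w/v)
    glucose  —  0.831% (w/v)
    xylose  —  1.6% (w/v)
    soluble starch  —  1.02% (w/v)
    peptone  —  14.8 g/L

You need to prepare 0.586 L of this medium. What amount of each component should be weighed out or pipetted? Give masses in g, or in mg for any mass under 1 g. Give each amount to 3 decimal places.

Working volume: 0.586 L.
agar: 1.7% w/v = 17 g/L → 17 × 0.586 L = 9.962 g
glucose: 0.831% w/v = 8.31 g/L → 8.31 × 0.586 L = 4.870 g
xylose: 1.6 g per 100 mL × 586 mL ÷ 100 = 9.376 g
soluble starch: 1.02 g per 100 mL × 586 mL ÷ 100 = 5.977 g
peptone: 14.8 g/L × 0.586 L = 8.673 g

agar 9.962 g; glucose 4.870 g; xylose 9.376 g; soluble starch 5.977 g; peptone 8.673 g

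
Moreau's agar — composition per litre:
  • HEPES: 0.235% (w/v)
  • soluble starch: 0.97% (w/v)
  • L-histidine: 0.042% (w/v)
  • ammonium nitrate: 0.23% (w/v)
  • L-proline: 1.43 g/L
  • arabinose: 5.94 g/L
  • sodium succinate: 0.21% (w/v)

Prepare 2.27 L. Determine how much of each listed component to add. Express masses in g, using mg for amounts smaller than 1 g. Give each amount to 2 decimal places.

HEPES 5.33 g; soluble starch 22.02 g; L-histidine 953.40 mg; ammonium nitrate 5.22 g; L-proline 3.25 g; arabinose 13.48 g; sodium succinate 4.77 g

Scale factor relative to 1 L: 2.27.
HEPES: 0.235% w/v = 2.35 g/L → 2.35 × 2.27 L = 5.33 g
soluble starch: 0.97% w/v = 9.7 g/L → 9.7 × 2.27 L = 22.02 g
L-histidine: 0.042 g per 100 mL × 2270 mL ÷ 100 = 0.9534 g = 953.40 mg
ammonium nitrate: 0.23 g per 100 mL × 2270 mL ÷ 100 = 5.22 g
L-proline: 1.43 g/L × 2.27 L = 3.25 g
arabinose: 5.94 g/L × 2.27 L = 13.48 g
sodium succinate: 0.21 g per 100 mL × 2270 mL ÷ 100 = 4.77 g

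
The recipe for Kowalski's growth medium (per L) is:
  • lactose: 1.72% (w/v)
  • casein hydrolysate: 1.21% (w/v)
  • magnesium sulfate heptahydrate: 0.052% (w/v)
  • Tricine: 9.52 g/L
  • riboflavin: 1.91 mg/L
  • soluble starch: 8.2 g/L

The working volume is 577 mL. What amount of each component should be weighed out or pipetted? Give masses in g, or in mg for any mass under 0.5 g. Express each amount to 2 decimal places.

lactose 9.92 g; casein hydrolysate 6.98 g; magnesium sulfate heptahydrate 300.04 mg; Tricine 5.49 g; riboflavin 1.10 mg; soluble starch 4.73 g

Target volume = 577 mL = 0.577 L.
lactose: 1.72% w/v = 17.2 g/L → 17.2 × 0.577 L = 9.92 g
casein hydrolysate: 1.21 g per 100 mL × 577 mL ÷ 100 = 6.98 g
magnesium sulfate heptahydrate: 0.052 g per 100 mL × 577 mL ÷ 100 = 0.30004 g = 300.04 mg
Tricine: 9.52 g/L × 0.577 L = 5.49 g
riboflavin: 1.91 mg/L × 0.577 L = 1.10 mg
soluble starch: 8.2 g/L × 0.577 L = 4.73 g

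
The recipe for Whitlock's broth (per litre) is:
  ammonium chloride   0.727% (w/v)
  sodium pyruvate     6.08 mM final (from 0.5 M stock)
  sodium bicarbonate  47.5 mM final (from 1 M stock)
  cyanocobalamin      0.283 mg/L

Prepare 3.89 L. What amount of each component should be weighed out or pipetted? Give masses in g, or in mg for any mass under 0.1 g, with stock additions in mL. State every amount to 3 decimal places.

Scale factor relative to 1 L: 3.89.
ammonium chloride: 0.727% w/v = 7.27 g/L → 7.27 × 3.89 L = 28.280 g
sodium pyruvate: C1V1 = C2V2 → 6.08 mM × 3890 mL ÷ 500 mM = 47.302 mL
sodium bicarbonate: V = C2·V2/C1 = 47.5 mM × 3890 mL ÷ 1000 mM = 184.775 mL
cyanocobalamin: 0.283 mg/L × 3.89 L = 1.101 mg

ammonium chloride 28.280 g; sodium pyruvate 47.302 mL; sodium bicarbonate 184.775 mL; cyanocobalamin 1.101 mg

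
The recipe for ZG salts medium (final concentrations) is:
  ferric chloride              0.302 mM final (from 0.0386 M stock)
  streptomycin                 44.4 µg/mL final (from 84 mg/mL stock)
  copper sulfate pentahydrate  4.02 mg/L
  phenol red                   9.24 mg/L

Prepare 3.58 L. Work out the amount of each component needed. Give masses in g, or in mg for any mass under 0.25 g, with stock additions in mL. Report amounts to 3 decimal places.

ferric chloride 28.009 mL; streptomycin 1.892 mL; copper sulfate pentahydrate 14.392 mg; phenol red 33.079 mg

Scale factor relative to 1 L: 3.58.
ferric chloride: V = C2·V2/C1 = 0.302 mM × 3580 mL ÷ 38.6 mM = 28.009 mL
streptomycin: V = C2·V2/C1 = 44.4 µg/mL × 3580 mL ÷ 84000 µg/mL = 1.892 mL
copper sulfate pentahydrate: 4.02 mg/L × 3.58 L = 14.392 mg
phenol red: 9.24 mg/L × 3.58 L = 33.079 mg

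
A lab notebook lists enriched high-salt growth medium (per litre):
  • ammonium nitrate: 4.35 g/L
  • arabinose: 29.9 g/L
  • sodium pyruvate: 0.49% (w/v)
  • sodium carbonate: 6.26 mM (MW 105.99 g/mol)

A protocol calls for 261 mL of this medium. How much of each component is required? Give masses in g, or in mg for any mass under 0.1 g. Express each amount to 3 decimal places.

Scale factor relative to 1 L: 0.261.
ammonium nitrate: 4.35 g/L × 0.261 L = 1.135 g
arabinose: 29.9 g/L × 0.261 L = 7.804 g
sodium pyruvate: 0.49 g per 100 mL × 261 mL ÷ 100 = 1.279 g
sodium carbonate: 6.26 mmol/L × 105.99 g/mol × 0.261 L ÷ 1000 = 0.173 g

ammonium nitrate 1.135 g; arabinose 7.804 g; sodium pyruvate 1.279 g; sodium carbonate 0.173 g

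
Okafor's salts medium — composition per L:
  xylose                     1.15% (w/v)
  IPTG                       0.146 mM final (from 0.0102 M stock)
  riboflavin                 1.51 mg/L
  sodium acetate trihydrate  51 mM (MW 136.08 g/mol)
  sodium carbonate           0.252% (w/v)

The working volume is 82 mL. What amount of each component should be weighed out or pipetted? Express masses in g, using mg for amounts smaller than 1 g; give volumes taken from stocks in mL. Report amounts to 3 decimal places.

Target volume = 82 mL = 0.082 L.
xylose: 1.15% w/v = 11.5 g/L → 11.5 × 0.082 L = 0.943 g = 943.000 mg
IPTG: dilute stock: 0.146 mM × 82 mL ÷ 10.2 mM = 1.174 mL
riboflavin: 1.51 mg/L × 0.082 L = 0.124 mg
sodium acetate trihydrate: 51 mmol/L × 136.08 mg/mmol × 0.082 L = 569.087 mg
sodium carbonate: 0.252 g per 100 mL × 82 mL ÷ 100 = 0.20664 g = 206.640 mg

xylose 943.000 mg; IPTG 1.174 mL; riboflavin 0.124 mg; sodium acetate trihydrate 569.087 mg; sodium carbonate 206.640 mg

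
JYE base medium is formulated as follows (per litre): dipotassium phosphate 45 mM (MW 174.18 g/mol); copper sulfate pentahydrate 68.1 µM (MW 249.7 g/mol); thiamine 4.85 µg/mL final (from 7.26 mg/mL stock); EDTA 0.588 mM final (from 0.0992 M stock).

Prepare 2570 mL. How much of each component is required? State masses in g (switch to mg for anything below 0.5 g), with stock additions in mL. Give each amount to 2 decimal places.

Target volume = 2570 mL = 2.57 L.
dipotassium phosphate: 45 mmol/L × 174.18 g/mol × 2.57 L ÷ 1000 = 20.14 g
copper sulfate pentahydrate: 68.1 µmol/L × 249.7 g/mol × 2.57 L ÷ 1000 = 43.70 mg
thiamine: dilute stock: 4.85 µg/mL × 2570 mL ÷ 7260 µg/mL = 1.72 mL
EDTA: V = C2·V2/C1 = 0.588 mM × 2570 mL ÷ 99.2 mM = 15.23 mL

dipotassium phosphate 20.14 g; copper sulfate pentahydrate 43.70 mg; thiamine 1.72 mL; EDTA 15.23 mL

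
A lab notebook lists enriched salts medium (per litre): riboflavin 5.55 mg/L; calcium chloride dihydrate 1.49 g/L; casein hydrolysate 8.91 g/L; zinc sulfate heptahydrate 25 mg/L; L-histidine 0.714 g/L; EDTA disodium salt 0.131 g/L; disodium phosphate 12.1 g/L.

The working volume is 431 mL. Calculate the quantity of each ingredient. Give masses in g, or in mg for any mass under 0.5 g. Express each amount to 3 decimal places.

Working volume: 431 mL = 0.431 L.
riboflavin: 5.55 mg/L × 0.431 L = 2.392 mg
calcium chloride dihydrate: 1.49 g/L × 0.431 L = 0.642 g
casein hydrolysate: 8.91 g/L × 0.431 L = 3.840 g
zinc sulfate heptahydrate: 25 mg/L × 0.431 L = 10.775 mg
L-histidine: 0.714 g/L × 0.431 L = 0.307734 g = 307.734 mg
EDTA disodium salt: 0.131 g/L × 0.431 L = 0.056461 g = 56.461 mg
disodium phosphate: 12.1 g/L × 0.431 L = 5.215 g

riboflavin 2.392 mg; calcium chloride dihydrate 0.642 g; casein hydrolysate 3.840 g; zinc sulfate heptahydrate 10.775 mg; L-histidine 307.734 mg; EDTA disodium salt 56.461 mg; disodium phosphate 5.215 g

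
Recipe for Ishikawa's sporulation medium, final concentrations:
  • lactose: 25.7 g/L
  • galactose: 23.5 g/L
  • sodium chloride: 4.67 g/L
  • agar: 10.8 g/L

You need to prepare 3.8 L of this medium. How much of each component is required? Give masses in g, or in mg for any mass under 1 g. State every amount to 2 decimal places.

Scale factor relative to 1 L: 3.8.
lactose: 25.7 g/L × 3.8 L = 97.66 g
galactose: 23.5 g/L × 3.8 L = 89.30 g
sodium chloride: 4.67 g/L × 3.8 L = 17.75 g
agar: 10.8 g/L × 3.8 L = 41.04 g

lactose 97.66 g; galactose 89.30 g; sodium chloride 17.75 g; agar 41.04 g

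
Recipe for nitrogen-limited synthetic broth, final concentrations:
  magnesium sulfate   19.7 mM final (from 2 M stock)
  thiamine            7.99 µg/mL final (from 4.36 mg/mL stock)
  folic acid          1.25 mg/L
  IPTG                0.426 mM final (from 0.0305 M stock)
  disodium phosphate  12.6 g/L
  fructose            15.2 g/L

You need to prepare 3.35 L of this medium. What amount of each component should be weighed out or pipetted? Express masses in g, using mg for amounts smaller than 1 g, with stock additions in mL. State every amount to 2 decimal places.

magnesium sulfate 33.00 mL; thiamine 6.14 mL; folic acid 4.19 mg; IPTG 46.79 mL; disodium phosphate 42.21 g; fructose 50.92 g

Scale factor relative to 1 L: 3.35.
magnesium sulfate: V = C2·V2/C1 = 19.7 mM × 3350 mL ÷ 2000 mM = 33.00 mL
thiamine: dilute stock: 7.99 µg/mL × 3350 mL ÷ 4360 µg/mL = 6.14 mL
folic acid: 1.25 mg/L × 3.35 L = 4.19 mg
IPTG: C1V1 = C2V2 → 0.426 mM × 3350 mL ÷ 30.5 mM = 46.79 mL
disodium phosphate: 12.6 g/L × 3.35 L = 42.21 g
fructose: 15.2 g/L × 3.35 L = 50.92 g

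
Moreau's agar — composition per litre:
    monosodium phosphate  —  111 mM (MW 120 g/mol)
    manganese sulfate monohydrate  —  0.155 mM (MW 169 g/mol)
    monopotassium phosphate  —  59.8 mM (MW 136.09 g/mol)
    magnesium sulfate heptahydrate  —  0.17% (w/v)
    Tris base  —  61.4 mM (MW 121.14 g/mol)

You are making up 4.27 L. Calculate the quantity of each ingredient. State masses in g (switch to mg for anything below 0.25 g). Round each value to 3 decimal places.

monosodium phosphate 56.876 g; manganese sulfate monohydrate 111.853 mg; monopotassium phosphate 34.750 g; magnesium sulfate heptahydrate 7.259 g; Tris base 31.760 g

Scale factor relative to 1 L: 4.27.
monosodium phosphate: 111 mmol/L × 120 g/mol × 4.27 L ÷ 1000 = 56.876 g
manganese sulfate monohydrate: 0.155 mmol/L × 169 mg/mmol × 4.27 L = 111.853 mg
monopotassium phosphate: 59.8 mmol/L × 136.09 g/mol × 4.27 L ÷ 1000 = 34.750 g
magnesium sulfate heptahydrate: 0.17 g per 100 mL × 4270 mL ÷ 100 = 7.259 g
Tris base: 61.4 mmol/L × 121.14 g/mol × 4.27 L ÷ 1000 = 31.760 g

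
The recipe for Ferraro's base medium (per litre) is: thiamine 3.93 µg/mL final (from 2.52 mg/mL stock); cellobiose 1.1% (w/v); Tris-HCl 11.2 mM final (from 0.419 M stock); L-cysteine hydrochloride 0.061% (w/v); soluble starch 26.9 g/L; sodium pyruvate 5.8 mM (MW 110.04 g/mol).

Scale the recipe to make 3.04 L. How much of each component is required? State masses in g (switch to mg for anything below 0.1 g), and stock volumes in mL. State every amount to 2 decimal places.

Scale factor relative to 1 L: 3.04.
thiamine: V = C2·V2/C1 = 3.93 µg/mL × 3040 mL ÷ 2520 µg/mL = 4.74 mL
cellobiose: 1.1% w/v = 11 g/L → 11 × 3.04 L = 33.44 g
Tris-HCl: C1V1 = C2V2 → 11.2 mM × 3040 mL ÷ 419 mM = 81.26 mL
L-cysteine hydrochloride: 0.061 g per 100 mL × 3040 mL ÷ 100 = 1.85 g
soluble starch: 26.9 g/L × 3.04 L = 81.78 g
sodium pyruvate: 5.8 mmol/L × 110.04 g/mol × 3.04 L ÷ 1000 = 1.94 g

thiamine 4.74 mL; cellobiose 33.44 g; Tris-HCl 81.26 mL; L-cysteine hydrochloride 1.85 g; soluble starch 81.78 g; sodium pyruvate 1.94 g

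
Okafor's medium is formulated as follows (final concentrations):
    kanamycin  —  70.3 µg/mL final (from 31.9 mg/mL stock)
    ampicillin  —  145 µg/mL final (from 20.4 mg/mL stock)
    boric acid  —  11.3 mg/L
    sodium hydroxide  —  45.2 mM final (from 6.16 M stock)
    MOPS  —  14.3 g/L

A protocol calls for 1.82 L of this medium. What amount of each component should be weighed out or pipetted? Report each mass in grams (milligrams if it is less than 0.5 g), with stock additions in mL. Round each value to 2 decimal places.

Working volume: 1.82 L.
kanamycin: C1V1 = C2V2 → 70.3 µg/mL × 1820 mL ÷ 31900 µg/mL = 4.01 mL
ampicillin: V = C2·V2/C1 = 145 µg/mL × 1820 mL ÷ 20400 µg/mL = 12.94 mL
boric acid: 11.3 mg/L × 1.82 L = 20.57 mg
sodium hydroxide: V = C2·V2/C1 = 45.2 mM × 1820 mL ÷ 6160 mM = 13.35 mL
MOPS: 14.3 g/L × 1.82 L = 26.03 g

kanamycin 4.01 mL; ampicillin 12.94 mL; boric acid 20.57 mg; sodium hydroxide 13.35 mL; MOPS 26.03 g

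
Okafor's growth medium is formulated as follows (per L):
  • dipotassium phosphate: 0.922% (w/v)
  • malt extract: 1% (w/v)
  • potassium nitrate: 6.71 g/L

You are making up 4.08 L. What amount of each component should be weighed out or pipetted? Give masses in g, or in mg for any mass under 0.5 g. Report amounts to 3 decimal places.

Scale factor relative to 1 L: 4.08.
dipotassium phosphate: 0.922 g per 100 mL × 4080 mL ÷ 100 = 37.618 g
malt extract: 1% w/v = 10 g/L → 10 × 4.08 L = 40.800 g
potassium nitrate: 6.71 g/L × 4.08 L = 27.377 g

dipotassium phosphate 37.618 g; malt extract 40.800 g; potassium nitrate 27.377 g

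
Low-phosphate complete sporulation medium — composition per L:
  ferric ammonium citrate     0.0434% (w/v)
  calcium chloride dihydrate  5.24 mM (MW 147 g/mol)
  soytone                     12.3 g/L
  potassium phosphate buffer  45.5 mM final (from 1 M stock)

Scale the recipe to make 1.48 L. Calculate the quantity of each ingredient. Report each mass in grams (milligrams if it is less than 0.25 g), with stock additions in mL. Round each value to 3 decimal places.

Scale factor relative to 1 L: 1.48.
ferric ammonium citrate: 0.0434 g per 100 mL × 1480 mL ÷ 100 = 0.642 g
calcium chloride dihydrate: 5.24 mmol/L × 147 g/mol × 1.48 L ÷ 1000 = 1.140 g
soytone: 12.3 g/L × 1.48 L = 18.204 g
potassium phosphate buffer: V = C2·V2/C1 = 45.5 mM × 1480 mL ÷ 1000 mM = 67.340 mL

ferric ammonium citrate 0.642 g; calcium chloride dihydrate 1.140 g; soytone 18.204 g; potassium phosphate buffer 67.340 mL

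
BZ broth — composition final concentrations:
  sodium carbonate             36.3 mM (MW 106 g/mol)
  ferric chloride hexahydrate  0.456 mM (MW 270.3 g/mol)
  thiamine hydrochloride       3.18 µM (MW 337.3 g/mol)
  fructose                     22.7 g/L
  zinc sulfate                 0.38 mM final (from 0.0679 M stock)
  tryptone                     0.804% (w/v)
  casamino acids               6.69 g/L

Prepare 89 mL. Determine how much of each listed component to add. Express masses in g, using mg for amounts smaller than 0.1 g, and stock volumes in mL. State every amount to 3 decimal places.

sodium carbonate 0.342 g; ferric chloride hexahydrate 10.970 mg; thiamine hydrochloride 0.095 mg; fructose 2.020 g; zinc sulfate 0.498 mL; tryptone 0.716 g; casamino acids 0.595 g

Scale factor relative to 1 L: 0.089.
sodium carbonate: 36.3 mmol/L × 106 g/mol × 0.089 L ÷ 1000 = 0.342 g
ferric chloride hexahydrate: 0.456 mmol/L × 270.3 mg/mmol × 0.089 L = 10.970 mg
thiamine hydrochloride: 3.18 µmol/L × 337.3 g/mol × 0.089 L ÷ 1000 = 0.095 mg
fructose: 22.7 g/L × 0.089 L = 2.020 g
zinc sulfate: V = C2·V2/C1 = 0.38 mM × 89 mL ÷ 67.9 mM = 0.498 mL
tryptone: 0.804 g per 100 mL × 89 mL ÷ 100 = 0.716 g
casamino acids: 6.69 g/L × 0.089 L = 0.595 g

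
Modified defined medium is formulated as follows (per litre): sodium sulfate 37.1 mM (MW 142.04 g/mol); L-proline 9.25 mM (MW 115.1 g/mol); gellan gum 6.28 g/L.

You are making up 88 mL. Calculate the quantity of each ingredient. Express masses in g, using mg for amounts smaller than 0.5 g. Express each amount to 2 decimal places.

sodium sulfate 463.73 mg; L-proline 93.69 mg; gellan gum 0.55 g

Target volume = 88 mL = 0.088 L.
sodium sulfate: 37.1 mmol/L × 142.04 mg/mmol × 0.088 L = 463.73 mg
L-proline: 9.25 mmol/L × 115.1 mg/mmol × 0.088 L = 93.69 mg
gellan gum: 6.28 g/L × 0.088 L = 0.55 g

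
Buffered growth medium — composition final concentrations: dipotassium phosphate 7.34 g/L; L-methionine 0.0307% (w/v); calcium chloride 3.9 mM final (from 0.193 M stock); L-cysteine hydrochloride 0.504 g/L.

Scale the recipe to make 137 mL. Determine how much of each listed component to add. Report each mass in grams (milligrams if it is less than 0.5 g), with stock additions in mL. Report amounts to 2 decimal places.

Target volume = 137 mL = 0.137 L.
dipotassium phosphate: 7.34 g/L × 0.137 L = 1.01 g
L-methionine: 0.0307% w/v = 0.307 g/L → 0.307 × 0.137 L = 0.042059 g = 42.06 mg
calcium chloride: dilute stock: 3.9 mM × 137 mL ÷ 193 mM = 2.77 mL
L-cysteine hydrochloride: 0.504 g/L × 0.137 L = 0.069048 g = 69.05 mg

dipotassium phosphate 1.01 g; L-methionine 42.06 mg; calcium chloride 2.77 mL; L-cysteine hydrochloride 69.05 mg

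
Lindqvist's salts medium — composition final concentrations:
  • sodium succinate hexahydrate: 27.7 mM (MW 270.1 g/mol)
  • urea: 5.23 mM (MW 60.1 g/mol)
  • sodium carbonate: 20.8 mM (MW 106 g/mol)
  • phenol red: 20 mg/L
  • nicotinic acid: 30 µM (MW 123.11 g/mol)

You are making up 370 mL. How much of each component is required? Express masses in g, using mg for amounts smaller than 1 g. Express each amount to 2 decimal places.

sodium succinate hexahydrate 2.77 g; urea 116.30 mg; sodium carbonate 815.78 mg; phenol red 7.40 mg; nicotinic acid 1.37 mg

Target volume = 370 mL = 0.37 L.
sodium succinate hexahydrate: 27.7 mmol/L × 270.1 g/mol × 0.37 L ÷ 1000 = 2.77 g
urea: 5.23 mmol/L × 60.1 mg/mmol × 0.37 L = 116.30 mg
sodium carbonate: 20.8 mmol/L × 106 mg/mmol × 0.37 L = 815.78 mg
phenol red: 20 mg/L × 0.37 L = 7.40 mg
nicotinic acid: 30 µmol/L × 123.11 g/mol × 0.37 L ÷ 1000 = 1.37 mg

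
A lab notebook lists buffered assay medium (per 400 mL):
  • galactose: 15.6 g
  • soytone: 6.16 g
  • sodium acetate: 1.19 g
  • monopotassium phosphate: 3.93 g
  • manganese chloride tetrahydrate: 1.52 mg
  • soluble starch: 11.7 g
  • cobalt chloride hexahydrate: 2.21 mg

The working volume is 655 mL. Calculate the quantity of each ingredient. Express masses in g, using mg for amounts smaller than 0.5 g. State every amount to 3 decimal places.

galactose 25.545 g; soytone 10.087 g; sodium acetate 1.949 g; monopotassium phosphate 6.435 g; manganese chloride tetrahydrate 2.489 mg; soluble starch 19.159 g; cobalt chloride hexahydrate 3.619 mg

Ratio of target to recipe volume: 655 / 400 = 1.6375.
galactose: 15.6 g × (655 mL / 400 mL) = 25.545 g
soytone: 6.16 g × (655 mL / 400 mL) = 10.087 g
sodium acetate: 1.19 g × (655 mL / 400 mL) = 1.949 g
monopotassium phosphate: 3.93 g × (655 mL / 400 mL) = 6.435 g
manganese chloride tetrahydrate: 1.52 mg × (655 mL / 400 mL) = 2.489 mg
soluble starch: 11.7 g × (655 mL / 400 mL) = 19.159 g
cobalt chloride hexahydrate: 2.21 mg × (655 mL / 400 mL) = 3.619 mg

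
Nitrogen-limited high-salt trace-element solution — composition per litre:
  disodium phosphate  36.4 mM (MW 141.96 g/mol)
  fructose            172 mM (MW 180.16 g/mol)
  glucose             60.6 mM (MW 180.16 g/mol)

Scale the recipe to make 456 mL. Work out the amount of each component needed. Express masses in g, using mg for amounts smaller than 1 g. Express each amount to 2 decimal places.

disodium phosphate 2.36 g; fructose 14.13 g; glucose 4.98 g

Working volume: 456 mL = 0.456 L.
disodium phosphate: 36.4 mmol/L × 141.96 g/mol × 0.456 L ÷ 1000 = 2.36 g
fructose: 172 mmol/L × 180.16 g/mol × 0.456 L ÷ 1000 = 14.13 g
glucose: 60.6 mmol/L × 180.16 g/mol × 0.456 L ÷ 1000 = 4.98 g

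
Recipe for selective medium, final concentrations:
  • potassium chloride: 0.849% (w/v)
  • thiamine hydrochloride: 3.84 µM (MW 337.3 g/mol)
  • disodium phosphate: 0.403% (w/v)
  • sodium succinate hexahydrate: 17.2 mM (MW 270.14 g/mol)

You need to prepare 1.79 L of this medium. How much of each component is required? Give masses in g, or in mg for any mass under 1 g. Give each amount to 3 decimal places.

potassium chloride 15.197 g; thiamine hydrochloride 2.318 mg; disodium phosphate 7.214 g; sodium succinate hexahydrate 8.317 g

Scale factor relative to 1 L: 1.79.
potassium chloride: 0.849% w/v = 8.49 g/L → 8.49 × 1.79 L = 15.197 g
thiamine hydrochloride: 3.84 µmol/L × 337.3 g/mol × 1.79 L ÷ 1000 = 2.318 mg
disodium phosphate: 0.403 g per 100 mL × 1790 mL ÷ 100 = 7.214 g
sodium succinate hexahydrate: 17.2 mmol/L × 270.14 g/mol × 1.79 L ÷ 1000 = 8.317 g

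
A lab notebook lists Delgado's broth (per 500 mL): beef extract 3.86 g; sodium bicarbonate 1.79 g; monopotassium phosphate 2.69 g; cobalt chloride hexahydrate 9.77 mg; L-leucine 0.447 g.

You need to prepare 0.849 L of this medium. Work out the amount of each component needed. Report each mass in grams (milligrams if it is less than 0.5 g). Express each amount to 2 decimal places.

Scale factor = 849 mL / 500 mL = 1.698.
beef extract: 3.86 g × (849 mL / 500 mL) = 6.55 g
sodium bicarbonate: 1.79 g × (849 mL / 500 mL) = 3.04 g
monopotassium phosphate: 2.69 g × (849 mL / 500 mL) = 4.57 g
cobalt chloride hexahydrate: 9.77 mg × (849 mL / 500 mL) = 16.59 mg
L-leucine: 0.447 g × (849 mL / 500 mL) = 0.76 g

beef extract 6.55 g; sodium bicarbonate 3.04 g; monopotassium phosphate 4.57 g; cobalt chloride hexahydrate 16.59 mg; L-leucine 0.76 g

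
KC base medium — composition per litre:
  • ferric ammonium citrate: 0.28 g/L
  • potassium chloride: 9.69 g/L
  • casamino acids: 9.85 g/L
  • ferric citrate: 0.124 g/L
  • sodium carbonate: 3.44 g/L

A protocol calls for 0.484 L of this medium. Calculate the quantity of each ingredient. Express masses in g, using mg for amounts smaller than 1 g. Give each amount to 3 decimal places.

Scale factor relative to 1 L: 0.484.
ferric ammonium citrate: 0.28 g/L × 0.484 L = 0.13552 g = 135.520 mg
potassium chloride: 9.69 g/L × 0.484 L = 4.690 g
casamino acids: 9.85 g/L × 0.484 L = 4.767 g
ferric citrate: 0.124 g/L × 0.484 L = 0.060016 g = 60.016 mg
sodium carbonate: 3.44 g/L × 0.484 L = 1.665 g

ferric ammonium citrate 135.520 mg; potassium chloride 4.690 g; casamino acids 4.767 g; ferric citrate 60.016 mg; sodium carbonate 1.665 g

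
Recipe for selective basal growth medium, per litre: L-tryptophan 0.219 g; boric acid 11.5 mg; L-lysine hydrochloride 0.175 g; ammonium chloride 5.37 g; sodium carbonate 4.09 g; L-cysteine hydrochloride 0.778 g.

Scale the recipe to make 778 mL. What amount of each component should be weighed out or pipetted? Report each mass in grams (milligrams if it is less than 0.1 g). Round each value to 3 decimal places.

L-tryptophan 0.170 g; boric acid 8.947 mg; L-lysine hydrochloride 0.136 g; ammonium chloride 4.178 g; sodium carbonate 3.182 g; L-cysteine hydrochloride 0.605 g

Ratio of target to recipe volume: 778 / 1000 = 0.778.
L-tryptophan: 0.219 g × (778 mL / 1000 mL) = 0.170 g
boric acid: 11.5 mg × (778 mL / 1000 mL) = 8.947 mg
L-lysine hydrochloride: 0.175 g × (778 mL / 1000 mL) = 0.136 g
ammonium chloride: 5.37 g × (778 mL / 1000 mL) = 4.178 g
sodium carbonate: 4.09 g × (778 mL / 1000 mL) = 3.182 g
L-cysteine hydrochloride: 0.778 g × (778 mL / 1000 mL) = 0.605 g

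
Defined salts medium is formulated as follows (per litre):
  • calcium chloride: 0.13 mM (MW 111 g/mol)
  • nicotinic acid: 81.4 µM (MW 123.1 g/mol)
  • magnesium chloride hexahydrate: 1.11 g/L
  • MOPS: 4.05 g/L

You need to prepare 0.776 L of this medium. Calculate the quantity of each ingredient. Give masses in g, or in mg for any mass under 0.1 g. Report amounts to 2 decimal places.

Working volume: 0.776 L.
calcium chloride: 0.13 mmol/L × 111 mg/mmol × 0.776 L = 11.20 mg
nicotinic acid: 81.4 µmol/L × 123.1 g/mol × 0.776 L ÷ 1000 = 7.78 mg
magnesium chloride hexahydrate: 1.11 g/L × 0.776 L = 0.86 g
MOPS: 4.05 g/L × 0.776 L = 3.14 g

calcium chloride 11.20 mg; nicotinic acid 7.78 mg; magnesium chloride hexahydrate 0.86 g; MOPS 3.14 g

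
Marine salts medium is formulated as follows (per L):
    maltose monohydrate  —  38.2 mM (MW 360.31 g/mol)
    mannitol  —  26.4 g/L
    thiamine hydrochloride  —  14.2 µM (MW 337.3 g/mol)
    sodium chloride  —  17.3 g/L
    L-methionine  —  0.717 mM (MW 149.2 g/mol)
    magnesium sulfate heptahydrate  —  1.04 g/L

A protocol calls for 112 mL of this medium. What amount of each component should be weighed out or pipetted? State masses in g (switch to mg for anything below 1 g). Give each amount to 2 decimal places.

maltose monohydrate 1.54 g; mannitol 2.96 g; thiamine hydrochloride 0.54 mg; sodium chloride 1.94 g; L-methionine 11.98 mg; magnesium sulfate heptahydrate 116.48 mg

Scale factor relative to 1 L: 0.112.
maltose monohydrate: 38.2 mmol/L × 360.31 g/mol × 0.112 L ÷ 1000 = 1.54 g
mannitol: 26.4 g/L × 0.112 L = 2.96 g
thiamine hydrochloride: 14.2 µmol/L × 337.3 g/mol × 0.112 L ÷ 1000 = 0.54 mg
sodium chloride: 17.3 g/L × 0.112 L = 1.94 g
L-methionine: 0.717 mmol/L × 149.2 mg/mmol × 0.112 L = 11.98 mg
magnesium sulfate heptahydrate: 1.04 g/L × 0.112 L = 0.11648 g = 116.48 mg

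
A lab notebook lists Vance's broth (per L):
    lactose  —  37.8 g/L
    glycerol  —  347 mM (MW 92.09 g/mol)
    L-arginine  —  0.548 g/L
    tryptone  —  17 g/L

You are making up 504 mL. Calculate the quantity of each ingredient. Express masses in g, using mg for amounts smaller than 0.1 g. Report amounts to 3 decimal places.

Target volume = 504 mL = 0.504 L.
lactose: 37.8 g/L × 0.504 L = 19.051 g
glycerol: 347 mmol/L × 92.09 g/mol × 0.504 L ÷ 1000 = 16.105 g
L-arginine: 0.548 g/L × 0.504 L = 0.276 g
tryptone: 17 g/L × 0.504 L = 8.568 g

lactose 19.051 g; glycerol 16.105 g; L-arginine 0.276 g; tryptone 8.568 g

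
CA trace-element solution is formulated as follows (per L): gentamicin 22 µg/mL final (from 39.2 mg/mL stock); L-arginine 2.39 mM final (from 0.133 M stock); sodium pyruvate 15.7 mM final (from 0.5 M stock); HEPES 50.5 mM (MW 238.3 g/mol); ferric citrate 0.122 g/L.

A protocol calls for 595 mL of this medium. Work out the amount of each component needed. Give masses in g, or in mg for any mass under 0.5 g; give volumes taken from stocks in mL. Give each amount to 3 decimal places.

Target volume = 595 mL = 0.595 L.
gentamicin: V = C2·V2/C1 = 22 µg/mL × 595 mL ÷ 39200 µg/mL = 0.334 mL
L-arginine: C1V1 = C2V2 → 2.39 mM × 595 mL ÷ 133 mM = 10.692 mL
sodium pyruvate: C1V1 = C2V2 → 15.7 mM × 595 mL ÷ 500 mM = 18.683 mL
HEPES: 50.5 mmol/L × 238.3 g/mol × 0.595 L ÷ 1000 = 7.160 g
ferric citrate: 0.122 g/L × 0.595 L = 0.07259 g = 72.590 mg

gentamicin 0.334 mL; L-arginine 10.692 mL; sodium pyruvate 18.683 mL; HEPES 7.160 g; ferric citrate 72.590 mg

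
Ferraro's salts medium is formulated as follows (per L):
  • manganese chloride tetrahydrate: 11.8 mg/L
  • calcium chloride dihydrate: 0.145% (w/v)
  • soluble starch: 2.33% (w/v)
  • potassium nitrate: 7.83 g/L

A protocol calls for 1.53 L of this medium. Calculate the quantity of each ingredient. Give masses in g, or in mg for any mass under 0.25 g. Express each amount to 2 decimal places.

Working volume: 1.53 L.
manganese chloride tetrahydrate: 11.8 mg/L × 1.53 L = 18.05 mg
calcium chloride dihydrate: 0.145% w/v = 1.45 g/L → 1.45 × 1.53 L = 2.22 g
soluble starch: 2.33 g per 100 mL × 1530 mL ÷ 100 = 35.65 g
potassium nitrate: 7.83 g/L × 1.53 L = 11.98 g

manganese chloride tetrahydrate 18.05 mg; calcium chloride dihydrate 2.22 g; soluble starch 35.65 g; potassium nitrate 11.98 g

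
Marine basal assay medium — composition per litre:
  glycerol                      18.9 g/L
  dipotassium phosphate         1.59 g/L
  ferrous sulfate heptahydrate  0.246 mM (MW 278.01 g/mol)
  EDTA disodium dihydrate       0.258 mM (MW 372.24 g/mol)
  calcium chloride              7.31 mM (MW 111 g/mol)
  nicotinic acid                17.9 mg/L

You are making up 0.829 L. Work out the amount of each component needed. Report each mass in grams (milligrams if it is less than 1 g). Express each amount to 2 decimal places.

Scale factor relative to 1 L: 0.829.
glycerol: 18.9 g/L × 0.829 L = 15.67 g
dipotassium phosphate: 1.59 g/L × 0.829 L = 1.32 g
ferrous sulfate heptahydrate: 0.246 mmol/L × 278.01 mg/mmol × 0.829 L = 56.70 mg
EDTA disodium dihydrate: 0.258 mmol/L × 372.24 mg/mmol × 0.829 L = 79.62 mg
calcium chloride: 7.31 mmol/L × 111 mg/mmol × 0.829 L = 672.66 mg
nicotinic acid: 17.9 mg/L × 0.829 L = 14.84 mg

glycerol 15.67 g; dipotassium phosphate 1.32 g; ferrous sulfate heptahydrate 56.70 mg; EDTA disodium dihydrate 79.62 mg; calcium chloride 672.66 mg; nicotinic acid 14.84 mg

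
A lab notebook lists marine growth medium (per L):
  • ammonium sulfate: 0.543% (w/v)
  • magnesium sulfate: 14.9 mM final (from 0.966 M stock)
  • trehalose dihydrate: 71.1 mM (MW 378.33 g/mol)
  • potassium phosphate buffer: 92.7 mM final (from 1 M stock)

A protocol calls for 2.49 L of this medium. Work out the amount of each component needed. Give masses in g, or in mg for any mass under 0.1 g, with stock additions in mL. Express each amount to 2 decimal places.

ammonium sulfate 13.52 g; magnesium sulfate 38.41 mL; trehalose dihydrate 66.98 g; potassium phosphate buffer 230.82 mL

Scale factor relative to 1 L: 2.49.
ammonium sulfate: 0.543 g per 100 mL × 2490 mL ÷ 100 = 13.52 g
magnesium sulfate: V = C2·V2/C1 = 14.9 mM × 2490 mL ÷ 966 mM = 38.41 mL
trehalose dihydrate: 71.1 mmol/L × 378.33 g/mol × 2.49 L ÷ 1000 = 66.98 g
potassium phosphate buffer: C1V1 = C2V2 → 92.7 mM × 2490 mL ÷ 1000 mM = 230.82 mL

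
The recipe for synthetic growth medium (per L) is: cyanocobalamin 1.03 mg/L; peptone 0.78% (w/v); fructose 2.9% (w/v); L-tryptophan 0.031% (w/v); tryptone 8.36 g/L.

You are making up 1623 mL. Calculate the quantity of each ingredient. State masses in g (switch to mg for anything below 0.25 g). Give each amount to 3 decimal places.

cyanocobalamin 1.672 mg; peptone 12.659 g; fructose 47.067 g; L-tryptophan 0.503 g; tryptone 13.568 g

Working volume: 1623 mL = 1.623 L.
cyanocobalamin: 1.03 mg/L × 1.623 L = 1.672 mg
peptone: 0.78% w/v = 7.8 g/L → 7.8 × 1.623 L = 12.659 g
fructose: 2.9 g per 100 mL × 1623 mL ÷ 100 = 47.067 g
L-tryptophan: 0.031% w/v = 0.31 g/L → 0.31 × 1.623 L = 0.503 g
tryptone: 8.36 g/L × 1.623 L = 13.568 g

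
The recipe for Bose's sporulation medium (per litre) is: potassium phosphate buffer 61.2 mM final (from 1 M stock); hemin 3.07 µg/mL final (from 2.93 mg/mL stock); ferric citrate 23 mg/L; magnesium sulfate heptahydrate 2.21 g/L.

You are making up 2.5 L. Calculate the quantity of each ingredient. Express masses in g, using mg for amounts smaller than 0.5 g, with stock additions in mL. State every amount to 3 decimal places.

potassium phosphate buffer 153.000 mL; hemin 2.619 mL; ferric citrate 57.500 mg; magnesium sulfate heptahydrate 5.525 g

Working volume: 2.5 L.
potassium phosphate buffer: V = C2·V2/C1 = 61.2 mM × 2500 mL ÷ 1000 mM = 153.000 mL
hemin: dilute stock: 3.07 µg/mL × 2500 mL ÷ 2930 µg/mL = 2.619 mL
ferric citrate: 23 mg/L × 2.5 L = 57.500 mg
magnesium sulfate heptahydrate: 2.21 g/L × 2.5 L = 5.525 g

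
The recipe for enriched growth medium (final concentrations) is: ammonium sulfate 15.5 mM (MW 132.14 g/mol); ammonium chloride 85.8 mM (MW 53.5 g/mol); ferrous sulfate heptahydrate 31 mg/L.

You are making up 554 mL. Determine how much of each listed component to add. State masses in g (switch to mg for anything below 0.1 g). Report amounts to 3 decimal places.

ammonium sulfate 1.135 g; ammonium chloride 2.543 g; ferrous sulfate heptahydrate 17.174 mg

Scale factor relative to 1 L: 0.554.
ammonium sulfate: 15.5 mmol/L × 132.14 g/mol × 0.554 L ÷ 1000 = 1.135 g
ammonium chloride: 85.8 mmol/L × 53.5 g/mol × 0.554 L ÷ 1000 = 2.543 g
ferrous sulfate heptahydrate: 31 mg/L × 0.554 L = 17.174 mg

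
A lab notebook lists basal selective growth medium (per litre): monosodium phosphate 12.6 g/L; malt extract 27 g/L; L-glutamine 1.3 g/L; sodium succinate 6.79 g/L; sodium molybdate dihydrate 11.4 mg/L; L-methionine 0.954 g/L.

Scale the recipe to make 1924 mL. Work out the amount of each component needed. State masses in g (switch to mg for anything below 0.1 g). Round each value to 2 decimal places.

monosodium phosphate 24.24 g; malt extract 51.95 g; L-glutamine 2.50 g; sodium succinate 13.06 g; sodium molybdate dihydrate 21.93 mg; L-methionine 1.84 g

Target volume = 1924 mL = 1.924 L.
monosodium phosphate: 12.6 g/L × 1.924 L = 24.24 g
malt extract: 27 g/L × 1.924 L = 51.95 g
L-glutamine: 1.3 g/L × 1.924 L = 2.50 g
sodium succinate: 6.79 g/L × 1.924 L = 13.06 g
sodium molybdate dihydrate: 11.4 mg/L × 1.924 L = 21.93 mg
L-methionine: 0.954 g/L × 1.924 L = 1.84 g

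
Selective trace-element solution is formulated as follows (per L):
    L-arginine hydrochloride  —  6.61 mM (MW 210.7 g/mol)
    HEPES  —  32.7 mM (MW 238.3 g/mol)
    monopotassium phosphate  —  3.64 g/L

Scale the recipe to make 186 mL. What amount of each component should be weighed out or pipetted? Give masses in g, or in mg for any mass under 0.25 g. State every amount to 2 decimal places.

L-arginine hydrochloride 0.26 g; HEPES 1.45 g; monopotassium phosphate 0.68 g

Working volume: 186 mL = 0.186 L.
L-arginine hydrochloride: 6.61 mmol/L × 210.7 g/mol × 0.186 L ÷ 1000 = 0.26 g
HEPES: 32.7 mmol/L × 238.3 g/mol × 0.186 L ÷ 1000 = 1.45 g
monopotassium phosphate: 3.64 g/L × 0.186 L = 0.68 g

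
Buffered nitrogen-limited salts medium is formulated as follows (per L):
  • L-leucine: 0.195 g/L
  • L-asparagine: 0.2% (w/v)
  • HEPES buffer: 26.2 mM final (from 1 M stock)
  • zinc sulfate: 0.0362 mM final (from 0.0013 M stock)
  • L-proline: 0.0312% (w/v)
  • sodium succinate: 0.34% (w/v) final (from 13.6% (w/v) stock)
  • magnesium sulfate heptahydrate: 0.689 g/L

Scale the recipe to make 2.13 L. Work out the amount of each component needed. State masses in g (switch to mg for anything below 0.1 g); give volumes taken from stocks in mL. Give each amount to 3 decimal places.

Working volume: 2.13 L.
L-leucine: 0.195 g/L × 2.13 L = 0.415 g
L-asparagine: 0.2% w/v = 2 g/L → 2 × 2.13 L = 4.260 g
HEPES buffer: C1V1 = C2V2 → 26.2 mM × 2130 mL ÷ 1000 mM = 55.806 mL
zinc sulfate: V = C2·V2/C1 = 0.0362 mM × 2130 mL ÷ 1.3 mM = 59.312 mL
L-proline: 0.0312 g per 100 mL × 2130 mL ÷ 100 = 0.665 g
sodium succinate: dilute stock: 0.34% ÷ 13.6% × 2130 mL = 53.250 mL
magnesium sulfate heptahydrate: 0.689 g/L × 2.13 L = 1.468 g

L-leucine 0.415 g; L-asparagine 4.260 g; HEPES buffer 55.806 mL; zinc sulfate 59.312 mL; L-proline 0.665 g; sodium succinate 53.250 mL; magnesium sulfate heptahydrate 1.468 g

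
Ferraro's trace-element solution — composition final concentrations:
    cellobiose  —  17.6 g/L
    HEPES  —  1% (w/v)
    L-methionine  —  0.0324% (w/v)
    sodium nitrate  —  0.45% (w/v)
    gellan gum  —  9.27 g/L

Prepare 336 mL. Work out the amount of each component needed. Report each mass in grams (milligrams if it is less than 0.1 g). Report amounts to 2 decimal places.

Scale factor relative to 1 L: 0.336.
cellobiose: 17.6 g/L × 0.336 L = 5.91 g
HEPES: 1 g per 100 mL × 336 mL ÷ 100 = 3.36 g
L-methionine: 0.0324 g per 100 mL × 336 mL ÷ 100 = 0.11 g
sodium nitrate: 0.45 g per 100 mL × 336 mL ÷ 100 = 1.51 g
gellan gum: 9.27 g/L × 0.336 L = 3.11 g

cellobiose 5.91 g; HEPES 3.36 g; L-methionine 0.11 g; sodium nitrate 1.51 g; gellan gum 3.11 g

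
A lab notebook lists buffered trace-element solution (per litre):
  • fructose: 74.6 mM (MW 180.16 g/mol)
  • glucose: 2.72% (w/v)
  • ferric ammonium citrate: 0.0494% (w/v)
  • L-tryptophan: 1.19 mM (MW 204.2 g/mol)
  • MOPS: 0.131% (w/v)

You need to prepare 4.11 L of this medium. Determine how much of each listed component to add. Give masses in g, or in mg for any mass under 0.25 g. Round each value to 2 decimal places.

fructose 55.24 g; glucose 111.79 g; ferric ammonium citrate 2.03 g; L-tryptophan 1.00 g; MOPS 5.38 g

Scale factor relative to 1 L: 4.11.
fructose: 74.6 mmol/L × 180.16 g/mol × 4.11 L ÷ 1000 = 55.24 g
glucose: 2.72 g per 100 mL × 4110 mL ÷ 100 = 111.79 g
ferric ammonium citrate: 0.0494 g per 100 mL × 4110 mL ÷ 100 = 2.03 g
L-tryptophan: 1.19 mmol/L × 204.2 g/mol × 4.11 L ÷ 1000 = 1.00 g
MOPS: 0.131% w/v = 1.31 g/L → 1.31 × 4.11 L = 5.38 g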